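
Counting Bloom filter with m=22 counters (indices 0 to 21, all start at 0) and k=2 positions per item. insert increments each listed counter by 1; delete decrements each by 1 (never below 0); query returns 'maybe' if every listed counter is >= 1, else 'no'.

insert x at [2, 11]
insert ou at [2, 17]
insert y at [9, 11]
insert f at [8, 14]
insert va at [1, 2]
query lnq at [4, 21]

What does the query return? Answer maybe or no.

Step 1: insert x at [2, 11] -> counters=[0,0,1,0,0,0,0,0,0,0,0,1,0,0,0,0,0,0,0,0,0,0]
Step 2: insert ou at [2, 17] -> counters=[0,0,2,0,0,0,0,0,0,0,0,1,0,0,0,0,0,1,0,0,0,0]
Step 3: insert y at [9, 11] -> counters=[0,0,2,0,0,0,0,0,0,1,0,2,0,0,0,0,0,1,0,0,0,0]
Step 4: insert f at [8, 14] -> counters=[0,0,2,0,0,0,0,0,1,1,0,2,0,0,1,0,0,1,0,0,0,0]
Step 5: insert va at [1, 2] -> counters=[0,1,3,0,0,0,0,0,1,1,0,2,0,0,1,0,0,1,0,0,0,0]
Query lnq: check counters[4]=0 counters[21]=0 -> no

Answer: no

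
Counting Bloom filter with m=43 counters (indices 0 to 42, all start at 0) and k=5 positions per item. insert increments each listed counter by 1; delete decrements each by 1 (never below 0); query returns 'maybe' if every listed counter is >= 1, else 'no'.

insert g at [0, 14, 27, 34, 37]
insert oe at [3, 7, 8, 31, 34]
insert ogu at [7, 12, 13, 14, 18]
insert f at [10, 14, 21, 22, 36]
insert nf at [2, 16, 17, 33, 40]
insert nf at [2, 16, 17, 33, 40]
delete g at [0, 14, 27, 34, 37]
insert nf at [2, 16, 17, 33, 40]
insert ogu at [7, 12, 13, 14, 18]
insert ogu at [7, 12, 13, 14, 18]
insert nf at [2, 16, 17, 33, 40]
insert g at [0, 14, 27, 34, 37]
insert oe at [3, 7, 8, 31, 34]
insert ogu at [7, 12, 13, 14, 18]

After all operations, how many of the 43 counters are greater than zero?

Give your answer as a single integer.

Step 1: insert g at [0, 14, 27, 34, 37] -> counters=[1,0,0,0,0,0,0,0,0,0,0,0,0,0,1,0,0,0,0,0,0,0,0,0,0,0,0,1,0,0,0,0,0,0,1,0,0,1,0,0,0,0,0]
Step 2: insert oe at [3, 7, 8, 31, 34] -> counters=[1,0,0,1,0,0,0,1,1,0,0,0,0,0,1,0,0,0,0,0,0,0,0,0,0,0,0,1,0,0,0,1,0,0,2,0,0,1,0,0,0,0,0]
Step 3: insert ogu at [7, 12, 13, 14, 18] -> counters=[1,0,0,1,0,0,0,2,1,0,0,0,1,1,2,0,0,0,1,0,0,0,0,0,0,0,0,1,0,0,0,1,0,0,2,0,0,1,0,0,0,0,0]
Step 4: insert f at [10, 14, 21, 22, 36] -> counters=[1,0,0,1,0,0,0,2,1,0,1,0,1,1,3,0,0,0,1,0,0,1,1,0,0,0,0,1,0,0,0,1,0,0,2,0,1,1,0,0,0,0,0]
Step 5: insert nf at [2, 16, 17, 33, 40] -> counters=[1,0,1,1,0,0,0,2,1,0,1,0,1,1,3,0,1,1,1,0,0,1,1,0,0,0,0,1,0,0,0,1,0,1,2,0,1,1,0,0,1,0,0]
Step 6: insert nf at [2, 16, 17, 33, 40] -> counters=[1,0,2,1,0,0,0,2,1,0,1,0,1,1,3,0,2,2,1,0,0,1,1,0,0,0,0,1,0,0,0,1,0,2,2,0,1,1,0,0,2,0,0]
Step 7: delete g at [0, 14, 27, 34, 37] -> counters=[0,0,2,1,0,0,0,2,1,0,1,0,1,1,2,0,2,2,1,0,0,1,1,0,0,0,0,0,0,0,0,1,0,2,1,0,1,0,0,0,2,0,0]
Step 8: insert nf at [2, 16, 17, 33, 40] -> counters=[0,0,3,1,0,0,0,2,1,0,1,0,1,1,2,0,3,3,1,0,0,1,1,0,0,0,0,0,0,0,0,1,0,3,1,0,1,0,0,0,3,0,0]
Step 9: insert ogu at [7, 12, 13, 14, 18] -> counters=[0,0,3,1,0,0,0,3,1,0,1,0,2,2,3,0,3,3,2,0,0,1,1,0,0,0,0,0,0,0,0,1,0,3,1,0,1,0,0,0,3,0,0]
Step 10: insert ogu at [7, 12, 13, 14, 18] -> counters=[0,0,3,1,0,0,0,4,1,0,1,0,3,3,4,0,3,3,3,0,0,1,1,0,0,0,0,0,0,0,0,1,0,3,1,0,1,0,0,0,3,0,0]
Step 11: insert nf at [2, 16, 17, 33, 40] -> counters=[0,0,4,1,0,0,0,4,1,0,1,0,3,3,4,0,4,4,3,0,0,1,1,0,0,0,0,0,0,0,0,1,0,4,1,0,1,0,0,0,4,0,0]
Step 12: insert g at [0, 14, 27, 34, 37] -> counters=[1,0,4,1,0,0,0,4,1,0,1,0,3,3,5,0,4,4,3,0,0,1,1,0,0,0,0,1,0,0,0,1,0,4,2,0,1,1,0,0,4,0,0]
Step 13: insert oe at [3, 7, 8, 31, 34] -> counters=[1,0,4,2,0,0,0,5,2,0,1,0,3,3,5,0,4,4,3,0,0,1,1,0,0,0,0,1,0,0,0,2,0,4,3,0,1,1,0,0,4,0,0]
Step 14: insert ogu at [7, 12, 13, 14, 18] -> counters=[1,0,4,2,0,0,0,6,2,0,1,0,4,4,6,0,4,4,4,0,0,1,1,0,0,0,0,1,0,0,0,2,0,4,3,0,1,1,0,0,4,0,0]
Final counters=[1,0,4,2,0,0,0,6,2,0,1,0,4,4,6,0,4,4,4,0,0,1,1,0,0,0,0,1,0,0,0,2,0,4,3,0,1,1,0,0,4,0,0] -> 21 nonzero

Answer: 21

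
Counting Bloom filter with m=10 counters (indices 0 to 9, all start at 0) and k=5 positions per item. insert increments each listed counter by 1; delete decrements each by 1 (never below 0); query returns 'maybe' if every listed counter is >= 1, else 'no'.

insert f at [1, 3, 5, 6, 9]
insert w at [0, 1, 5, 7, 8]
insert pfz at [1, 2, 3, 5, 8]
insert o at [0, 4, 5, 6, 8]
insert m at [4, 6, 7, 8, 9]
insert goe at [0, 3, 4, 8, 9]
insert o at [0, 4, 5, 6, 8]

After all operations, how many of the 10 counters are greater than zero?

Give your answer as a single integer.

Step 1: insert f at [1, 3, 5, 6, 9] -> counters=[0,1,0,1,0,1,1,0,0,1]
Step 2: insert w at [0, 1, 5, 7, 8] -> counters=[1,2,0,1,0,2,1,1,1,1]
Step 3: insert pfz at [1, 2, 3, 5, 8] -> counters=[1,3,1,2,0,3,1,1,2,1]
Step 4: insert o at [0, 4, 5, 6, 8] -> counters=[2,3,1,2,1,4,2,1,3,1]
Step 5: insert m at [4, 6, 7, 8, 9] -> counters=[2,3,1,2,2,4,3,2,4,2]
Step 6: insert goe at [0, 3, 4, 8, 9] -> counters=[3,3,1,3,3,4,3,2,5,3]
Step 7: insert o at [0, 4, 5, 6, 8] -> counters=[4,3,1,3,4,5,4,2,6,3]
Final counters=[4,3,1,3,4,5,4,2,6,3] -> 10 nonzero

Answer: 10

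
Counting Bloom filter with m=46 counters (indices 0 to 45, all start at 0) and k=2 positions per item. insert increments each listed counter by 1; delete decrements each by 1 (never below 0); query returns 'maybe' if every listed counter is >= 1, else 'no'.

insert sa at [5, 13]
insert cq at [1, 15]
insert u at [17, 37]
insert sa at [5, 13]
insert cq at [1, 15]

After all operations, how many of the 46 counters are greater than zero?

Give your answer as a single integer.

Answer: 6

Derivation:
Step 1: insert sa at [5, 13] -> counters=[0,0,0,0,0,1,0,0,0,0,0,0,0,1,0,0,0,0,0,0,0,0,0,0,0,0,0,0,0,0,0,0,0,0,0,0,0,0,0,0,0,0,0,0,0,0]
Step 2: insert cq at [1, 15] -> counters=[0,1,0,0,0,1,0,0,0,0,0,0,0,1,0,1,0,0,0,0,0,0,0,0,0,0,0,0,0,0,0,0,0,0,0,0,0,0,0,0,0,0,0,0,0,0]
Step 3: insert u at [17, 37] -> counters=[0,1,0,0,0,1,0,0,0,0,0,0,0,1,0,1,0,1,0,0,0,0,0,0,0,0,0,0,0,0,0,0,0,0,0,0,0,1,0,0,0,0,0,0,0,0]
Step 4: insert sa at [5, 13] -> counters=[0,1,0,0,0,2,0,0,0,0,0,0,0,2,0,1,0,1,0,0,0,0,0,0,0,0,0,0,0,0,0,0,0,0,0,0,0,1,0,0,0,0,0,0,0,0]
Step 5: insert cq at [1, 15] -> counters=[0,2,0,0,0,2,0,0,0,0,0,0,0,2,0,2,0,1,0,0,0,0,0,0,0,0,0,0,0,0,0,0,0,0,0,0,0,1,0,0,0,0,0,0,0,0]
Final counters=[0,2,0,0,0,2,0,0,0,0,0,0,0,2,0,2,0,1,0,0,0,0,0,0,0,0,0,0,0,0,0,0,0,0,0,0,0,1,0,0,0,0,0,0,0,0] -> 6 nonzero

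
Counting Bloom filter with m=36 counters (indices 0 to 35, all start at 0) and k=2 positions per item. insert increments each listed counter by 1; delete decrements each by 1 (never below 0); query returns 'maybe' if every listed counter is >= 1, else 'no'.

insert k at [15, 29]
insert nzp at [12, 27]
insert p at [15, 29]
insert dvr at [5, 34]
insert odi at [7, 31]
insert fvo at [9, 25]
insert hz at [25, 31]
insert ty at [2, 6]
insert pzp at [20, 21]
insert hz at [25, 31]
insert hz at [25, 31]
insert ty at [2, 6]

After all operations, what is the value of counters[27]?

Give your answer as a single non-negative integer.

Step 1: insert k at [15, 29] -> counters=[0,0,0,0,0,0,0,0,0,0,0,0,0,0,0,1,0,0,0,0,0,0,0,0,0,0,0,0,0,1,0,0,0,0,0,0]
Step 2: insert nzp at [12, 27] -> counters=[0,0,0,0,0,0,0,0,0,0,0,0,1,0,0,1,0,0,0,0,0,0,0,0,0,0,0,1,0,1,0,0,0,0,0,0]
Step 3: insert p at [15, 29] -> counters=[0,0,0,0,0,0,0,0,0,0,0,0,1,0,0,2,0,0,0,0,0,0,0,0,0,0,0,1,0,2,0,0,0,0,0,0]
Step 4: insert dvr at [5, 34] -> counters=[0,0,0,0,0,1,0,0,0,0,0,0,1,0,0,2,0,0,0,0,0,0,0,0,0,0,0,1,0,2,0,0,0,0,1,0]
Step 5: insert odi at [7, 31] -> counters=[0,0,0,0,0,1,0,1,0,0,0,0,1,0,0,2,0,0,0,0,0,0,0,0,0,0,0,1,0,2,0,1,0,0,1,0]
Step 6: insert fvo at [9, 25] -> counters=[0,0,0,0,0,1,0,1,0,1,0,0,1,0,0,2,0,0,0,0,0,0,0,0,0,1,0,1,0,2,0,1,0,0,1,0]
Step 7: insert hz at [25, 31] -> counters=[0,0,0,0,0,1,0,1,0,1,0,0,1,0,0,2,0,0,0,0,0,0,0,0,0,2,0,1,0,2,0,2,0,0,1,0]
Step 8: insert ty at [2, 6] -> counters=[0,0,1,0,0,1,1,1,0,1,0,0,1,0,0,2,0,0,0,0,0,0,0,0,0,2,0,1,0,2,0,2,0,0,1,0]
Step 9: insert pzp at [20, 21] -> counters=[0,0,1,0,0,1,1,1,0,1,0,0,1,0,0,2,0,0,0,0,1,1,0,0,0,2,0,1,0,2,0,2,0,0,1,0]
Step 10: insert hz at [25, 31] -> counters=[0,0,1,0,0,1,1,1,0,1,0,0,1,0,0,2,0,0,0,0,1,1,0,0,0,3,0,1,0,2,0,3,0,0,1,0]
Step 11: insert hz at [25, 31] -> counters=[0,0,1,0,0,1,1,1,0,1,0,0,1,0,0,2,0,0,0,0,1,1,0,0,0,4,0,1,0,2,0,4,0,0,1,0]
Step 12: insert ty at [2, 6] -> counters=[0,0,2,0,0,1,2,1,0,1,0,0,1,0,0,2,0,0,0,0,1,1,0,0,0,4,0,1,0,2,0,4,0,0,1,0]
Final counters=[0,0,2,0,0,1,2,1,0,1,0,0,1,0,0,2,0,0,0,0,1,1,0,0,0,4,0,1,0,2,0,4,0,0,1,0] -> counters[27]=1

Answer: 1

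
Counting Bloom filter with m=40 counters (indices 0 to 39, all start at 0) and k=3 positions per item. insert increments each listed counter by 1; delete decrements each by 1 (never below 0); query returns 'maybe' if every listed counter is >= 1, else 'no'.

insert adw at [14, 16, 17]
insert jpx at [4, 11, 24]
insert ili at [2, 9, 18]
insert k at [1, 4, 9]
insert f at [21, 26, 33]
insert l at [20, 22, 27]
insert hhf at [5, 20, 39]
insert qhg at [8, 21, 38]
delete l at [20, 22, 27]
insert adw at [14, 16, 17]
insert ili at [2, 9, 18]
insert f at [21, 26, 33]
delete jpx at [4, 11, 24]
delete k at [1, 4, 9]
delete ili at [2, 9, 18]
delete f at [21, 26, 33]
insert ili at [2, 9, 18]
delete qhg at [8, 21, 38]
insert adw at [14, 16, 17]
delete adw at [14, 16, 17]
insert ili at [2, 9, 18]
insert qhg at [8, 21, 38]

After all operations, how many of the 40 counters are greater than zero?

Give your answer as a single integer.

Step 1: insert adw at [14, 16, 17] -> counters=[0,0,0,0,0,0,0,0,0,0,0,0,0,0,1,0,1,1,0,0,0,0,0,0,0,0,0,0,0,0,0,0,0,0,0,0,0,0,0,0]
Step 2: insert jpx at [4, 11, 24] -> counters=[0,0,0,0,1,0,0,0,0,0,0,1,0,0,1,0,1,1,0,0,0,0,0,0,1,0,0,0,0,0,0,0,0,0,0,0,0,0,0,0]
Step 3: insert ili at [2, 9, 18] -> counters=[0,0,1,0,1,0,0,0,0,1,0,1,0,0,1,0,1,1,1,0,0,0,0,0,1,0,0,0,0,0,0,0,0,0,0,0,0,0,0,0]
Step 4: insert k at [1, 4, 9] -> counters=[0,1,1,0,2,0,0,0,0,2,0,1,0,0,1,0,1,1,1,0,0,0,0,0,1,0,0,0,0,0,0,0,0,0,0,0,0,0,0,0]
Step 5: insert f at [21, 26, 33] -> counters=[0,1,1,0,2,0,0,0,0,2,0,1,0,0,1,0,1,1,1,0,0,1,0,0,1,0,1,0,0,0,0,0,0,1,0,0,0,0,0,0]
Step 6: insert l at [20, 22, 27] -> counters=[0,1,1,0,2,0,0,0,0,2,0,1,0,0,1,0,1,1,1,0,1,1,1,0,1,0,1,1,0,0,0,0,0,1,0,0,0,0,0,0]
Step 7: insert hhf at [5, 20, 39] -> counters=[0,1,1,0,2,1,0,0,0,2,0,1,0,0,1,0,1,1,1,0,2,1,1,0,1,0,1,1,0,0,0,0,0,1,0,0,0,0,0,1]
Step 8: insert qhg at [8, 21, 38] -> counters=[0,1,1,0,2,1,0,0,1,2,0,1,0,0,1,0,1,1,1,0,2,2,1,0,1,0,1,1,0,0,0,0,0,1,0,0,0,0,1,1]
Step 9: delete l at [20, 22, 27] -> counters=[0,1,1,0,2,1,0,0,1,2,0,1,0,0,1,0,1,1,1,0,1,2,0,0,1,0,1,0,0,0,0,0,0,1,0,0,0,0,1,1]
Step 10: insert adw at [14, 16, 17] -> counters=[0,1,1,0,2,1,0,0,1,2,0,1,0,0,2,0,2,2,1,0,1,2,0,0,1,0,1,0,0,0,0,0,0,1,0,0,0,0,1,1]
Step 11: insert ili at [2, 9, 18] -> counters=[0,1,2,0,2,1,0,0,1,3,0,1,0,0,2,0,2,2,2,0,1,2,0,0,1,0,1,0,0,0,0,0,0,1,0,0,0,0,1,1]
Step 12: insert f at [21, 26, 33] -> counters=[0,1,2,0,2,1,0,0,1,3,0,1,0,0,2,0,2,2,2,0,1,3,0,0,1,0,2,0,0,0,0,0,0,2,0,0,0,0,1,1]
Step 13: delete jpx at [4, 11, 24] -> counters=[0,1,2,0,1,1,0,0,1,3,0,0,0,0,2,0,2,2,2,0,1,3,0,0,0,0,2,0,0,0,0,0,0,2,0,0,0,0,1,1]
Step 14: delete k at [1, 4, 9] -> counters=[0,0,2,0,0,1,0,0,1,2,0,0,0,0,2,0,2,2,2,0,1,3,0,0,0,0,2,0,0,0,0,0,0,2,0,0,0,0,1,1]
Step 15: delete ili at [2, 9, 18] -> counters=[0,0,1,0,0,1,0,0,1,1,0,0,0,0,2,0,2,2,1,0,1,3,0,0,0,0,2,0,0,0,0,0,0,2,0,0,0,0,1,1]
Step 16: delete f at [21, 26, 33] -> counters=[0,0,1,0,0,1,0,0,1,1,0,0,0,0,2,0,2,2,1,0,1,2,0,0,0,0,1,0,0,0,0,0,0,1,0,0,0,0,1,1]
Step 17: insert ili at [2, 9, 18] -> counters=[0,0,2,0,0,1,0,0,1,2,0,0,0,0,2,0,2,2,2,0,1,2,0,0,0,0,1,0,0,0,0,0,0,1,0,0,0,0,1,1]
Step 18: delete qhg at [8, 21, 38] -> counters=[0,0,2,0,0,1,0,0,0,2,0,0,0,0,2,0,2,2,2,0,1,1,0,0,0,0,1,0,0,0,0,0,0,1,0,0,0,0,0,1]
Step 19: insert adw at [14, 16, 17] -> counters=[0,0,2,0,0,1,0,0,0,2,0,0,0,0,3,0,3,3,2,0,1,1,0,0,0,0,1,0,0,0,0,0,0,1,0,0,0,0,0,1]
Step 20: delete adw at [14, 16, 17] -> counters=[0,0,2,0,0,1,0,0,0,2,0,0,0,0,2,0,2,2,2,0,1,1,0,0,0,0,1,0,0,0,0,0,0,1,0,0,0,0,0,1]
Step 21: insert ili at [2, 9, 18] -> counters=[0,0,3,0,0,1,0,0,0,3,0,0,0,0,2,0,2,2,3,0,1,1,0,0,0,0,1,0,0,0,0,0,0,1,0,0,0,0,0,1]
Step 22: insert qhg at [8, 21, 38] -> counters=[0,0,3,0,0,1,0,0,1,3,0,0,0,0,2,0,2,2,3,0,1,2,0,0,0,0,1,0,0,0,0,0,0,1,0,0,0,0,1,1]
Final counters=[0,0,3,0,0,1,0,0,1,3,0,0,0,0,2,0,2,2,3,0,1,2,0,0,0,0,1,0,0,0,0,0,0,1,0,0,0,0,1,1] -> 14 nonzero

Answer: 14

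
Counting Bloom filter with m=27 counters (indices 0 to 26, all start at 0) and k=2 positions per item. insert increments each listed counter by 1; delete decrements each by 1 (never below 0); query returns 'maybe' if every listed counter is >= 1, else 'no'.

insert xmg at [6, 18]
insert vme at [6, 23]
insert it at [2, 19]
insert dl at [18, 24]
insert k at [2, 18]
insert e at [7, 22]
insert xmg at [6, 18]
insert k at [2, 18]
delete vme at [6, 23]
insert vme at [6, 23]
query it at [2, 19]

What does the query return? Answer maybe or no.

Step 1: insert xmg at [6, 18] -> counters=[0,0,0,0,0,0,1,0,0,0,0,0,0,0,0,0,0,0,1,0,0,0,0,0,0,0,0]
Step 2: insert vme at [6, 23] -> counters=[0,0,0,0,0,0,2,0,0,0,0,0,0,0,0,0,0,0,1,0,0,0,0,1,0,0,0]
Step 3: insert it at [2, 19] -> counters=[0,0,1,0,0,0,2,0,0,0,0,0,0,0,0,0,0,0,1,1,0,0,0,1,0,0,0]
Step 4: insert dl at [18, 24] -> counters=[0,0,1,0,0,0,2,0,0,0,0,0,0,0,0,0,0,0,2,1,0,0,0,1,1,0,0]
Step 5: insert k at [2, 18] -> counters=[0,0,2,0,0,0,2,0,0,0,0,0,0,0,0,0,0,0,3,1,0,0,0,1,1,0,0]
Step 6: insert e at [7, 22] -> counters=[0,0,2,0,0,0,2,1,0,0,0,0,0,0,0,0,0,0,3,1,0,0,1,1,1,0,0]
Step 7: insert xmg at [6, 18] -> counters=[0,0,2,0,0,0,3,1,0,0,0,0,0,0,0,0,0,0,4,1,0,0,1,1,1,0,0]
Step 8: insert k at [2, 18] -> counters=[0,0,3,0,0,0,3,1,0,0,0,0,0,0,0,0,0,0,5,1,0,0,1,1,1,0,0]
Step 9: delete vme at [6, 23] -> counters=[0,0,3,0,0,0,2,1,0,0,0,0,0,0,0,0,0,0,5,1,0,0,1,0,1,0,0]
Step 10: insert vme at [6, 23] -> counters=[0,0,3,0,0,0,3,1,0,0,0,0,0,0,0,0,0,0,5,1,0,0,1,1,1,0,0]
Query it: check counters[2]=3 counters[19]=1 -> maybe

Answer: maybe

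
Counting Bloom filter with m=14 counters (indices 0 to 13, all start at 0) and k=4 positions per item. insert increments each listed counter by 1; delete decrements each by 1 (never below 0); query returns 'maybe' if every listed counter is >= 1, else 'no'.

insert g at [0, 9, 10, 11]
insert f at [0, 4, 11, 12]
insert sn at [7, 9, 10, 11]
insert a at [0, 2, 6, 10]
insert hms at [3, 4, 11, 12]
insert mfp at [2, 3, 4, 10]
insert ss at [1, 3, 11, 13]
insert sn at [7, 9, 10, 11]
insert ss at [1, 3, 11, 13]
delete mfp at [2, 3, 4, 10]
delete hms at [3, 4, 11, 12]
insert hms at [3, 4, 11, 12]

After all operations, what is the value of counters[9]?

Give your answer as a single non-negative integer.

Step 1: insert g at [0, 9, 10, 11] -> counters=[1,0,0,0,0,0,0,0,0,1,1,1,0,0]
Step 2: insert f at [0, 4, 11, 12] -> counters=[2,0,0,0,1,0,0,0,0,1,1,2,1,0]
Step 3: insert sn at [7, 9, 10, 11] -> counters=[2,0,0,0,1,0,0,1,0,2,2,3,1,0]
Step 4: insert a at [0, 2, 6, 10] -> counters=[3,0,1,0,1,0,1,1,0,2,3,3,1,0]
Step 5: insert hms at [3, 4, 11, 12] -> counters=[3,0,1,1,2,0,1,1,0,2,3,4,2,0]
Step 6: insert mfp at [2, 3, 4, 10] -> counters=[3,0,2,2,3,0,1,1,0,2,4,4,2,0]
Step 7: insert ss at [1, 3, 11, 13] -> counters=[3,1,2,3,3,0,1,1,0,2,4,5,2,1]
Step 8: insert sn at [7, 9, 10, 11] -> counters=[3,1,2,3,3,0,1,2,0,3,5,6,2,1]
Step 9: insert ss at [1, 3, 11, 13] -> counters=[3,2,2,4,3,0,1,2,0,3,5,7,2,2]
Step 10: delete mfp at [2, 3, 4, 10] -> counters=[3,2,1,3,2,0,1,2,0,3,4,7,2,2]
Step 11: delete hms at [3, 4, 11, 12] -> counters=[3,2,1,2,1,0,1,2,0,3,4,6,1,2]
Step 12: insert hms at [3, 4, 11, 12] -> counters=[3,2,1,3,2,0,1,2,0,3,4,7,2,2]
Final counters=[3,2,1,3,2,0,1,2,0,3,4,7,2,2] -> counters[9]=3

Answer: 3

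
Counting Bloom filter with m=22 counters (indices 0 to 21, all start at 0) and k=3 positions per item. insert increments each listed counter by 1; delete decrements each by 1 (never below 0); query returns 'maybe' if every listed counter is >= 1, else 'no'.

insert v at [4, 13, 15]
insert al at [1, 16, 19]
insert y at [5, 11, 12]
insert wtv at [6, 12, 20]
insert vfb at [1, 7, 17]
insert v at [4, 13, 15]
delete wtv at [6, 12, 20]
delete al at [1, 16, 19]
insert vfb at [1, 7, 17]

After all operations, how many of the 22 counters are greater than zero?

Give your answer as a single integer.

Answer: 9

Derivation:
Step 1: insert v at [4, 13, 15] -> counters=[0,0,0,0,1,0,0,0,0,0,0,0,0,1,0,1,0,0,0,0,0,0]
Step 2: insert al at [1, 16, 19] -> counters=[0,1,0,0,1,0,0,0,0,0,0,0,0,1,0,1,1,0,0,1,0,0]
Step 3: insert y at [5, 11, 12] -> counters=[0,1,0,0,1,1,0,0,0,0,0,1,1,1,0,1,1,0,0,1,0,0]
Step 4: insert wtv at [6, 12, 20] -> counters=[0,1,0,0,1,1,1,0,0,0,0,1,2,1,0,1,1,0,0,1,1,0]
Step 5: insert vfb at [1, 7, 17] -> counters=[0,2,0,0,1,1,1,1,0,0,0,1,2,1,0,1,1,1,0,1,1,0]
Step 6: insert v at [4, 13, 15] -> counters=[0,2,0,0,2,1,1,1,0,0,0,1,2,2,0,2,1,1,0,1,1,0]
Step 7: delete wtv at [6, 12, 20] -> counters=[0,2,0,0,2,1,0,1,0,0,0,1,1,2,0,2,1,1,0,1,0,0]
Step 8: delete al at [1, 16, 19] -> counters=[0,1,0,0,2,1,0,1,0,0,0,1,1,2,0,2,0,1,0,0,0,0]
Step 9: insert vfb at [1, 7, 17] -> counters=[0,2,0,0,2,1,0,2,0,0,0,1,1,2,0,2,0,2,0,0,0,0]
Final counters=[0,2,0,0,2,1,0,2,0,0,0,1,1,2,0,2,0,2,0,0,0,0] -> 9 nonzero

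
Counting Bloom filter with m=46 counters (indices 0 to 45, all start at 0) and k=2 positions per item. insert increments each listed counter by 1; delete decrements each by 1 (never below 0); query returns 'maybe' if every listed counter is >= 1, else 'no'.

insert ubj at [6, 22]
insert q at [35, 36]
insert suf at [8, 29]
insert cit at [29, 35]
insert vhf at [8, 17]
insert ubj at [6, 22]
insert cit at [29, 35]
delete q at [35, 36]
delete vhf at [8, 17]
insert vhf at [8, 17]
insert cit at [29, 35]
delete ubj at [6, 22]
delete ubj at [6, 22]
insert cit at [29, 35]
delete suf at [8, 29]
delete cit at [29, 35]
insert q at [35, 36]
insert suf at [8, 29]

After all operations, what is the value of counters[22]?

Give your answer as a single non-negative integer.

Answer: 0

Derivation:
Step 1: insert ubj at [6, 22] -> counters=[0,0,0,0,0,0,1,0,0,0,0,0,0,0,0,0,0,0,0,0,0,0,1,0,0,0,0,0,0,0,0,0,0,0,0,0,0,0,0,0,0,0,0,0,0,0]
Step 2: insert q at [35, 36] -> counters=[0,0,0,0,0,0,1,0,0,0,0,0,0,0,0,0,0,0,0,0,0,0,1,0,0,0,0,0,0,0,0,0,0,0,0,1,1,0,0,0,0,0,0,0,0,0]
Step 3: insert suf at [8, 29] -> counters=[0,0,0,0,0,0,1,0,1,0,0,0,0,0,0,0,0,0,0,0,0,0,1,0,0,0,0,0,0,1,0,0,0,0,0,1,1,0,0,0,0,0,0,0,0,0]
Step 4: insert cit at [29, 35] -> counters=[0,0,0,0,0,0,1,0,1,0,0,0,0,0,0,0,0,0,0,0,0,0,1,0,0,0,0,0,0,2,0,0,0,0,0,2,1,0,0,0,0,0,0,0,0,0]
Step 5: insert vhf at [8, 17] -> counters=[0,0,0,0,0,0,1,0,2,0,0,0,0,0,0,0,0,1,0,0,0,0,1,0,0,0,0,0,0,2,0,0,0,0,0,2,1,0,0,0,0,0,0,0,0,0]
Step 6: insert ubj at [6, 22] -> counters=[0,0,0,0,0,0,2,0,2,0,0,0,0,0,0,0,0,1,0,0,0,0,2,0,0,0,0,0,0,2,0,0,0,0,0,2,1,0,0,0,0,0,0,0,0,0]
Step 7: insert cit at [29, 35] -> counters=[0,0,0,0,0,0,2,0,2,0,0,0,0,0,0,0,0,1,0,0,0,0,2,0,0,0,0,0,0,3,0,0,0,0,0,3,1,0,0,0,0,0,0,0,0,0]
Step 8: delete q at [35, 36] -> counters=[0,0,0,0,0,0,2,0,2,0,0,0,0,0,0,0,0,1,0,0,0,0,2,0,0,0,0,0,0,3,0,0,0,0,0,2,0,0,0,0,0,0,0,0,0,0]
Step 9: delete vhf at [8, 17] -> counters=[0,0,0,0,0,0,2,0,1,0,0,0,0,0,0,0,0,0,0,0,0,0,2,0,0,0,0,0,0,3,0,0,0,0,0,2,0,0,0,0,0,0,0,0,0,0]
Step 10: insert vhf at [8, 17] -> counters=[0,0,0,0,0,0,2,0,2,0,0,0,0,0,0,0,0,1,0,0,0,0,2,0,0,0,0,0,0,3,0,0,0,0,0,2,0,0,0,0,0,0,0,0,0,0]
Step 11: insert cit at [29, 35] -> counters=[0,0,0,0,0,0,2,0,2,0,0,0,0,0,0,0,0,1,0,0,0,0,2,0,0,0,0,0,0,4,0,0,0,0,0,3,0,0,0,0,0,0,0,0,0,0]
Step 12: delete ubj at [6, 22] -> counters=[0,0,0,0,0,0,1,0,2,0,0,0,0,0,0,0,0,1,0,0,0,0,1,0,0,0,0,0,0,4,0,0,0,0,0,3,0,0,0,0,0,0,0,0,0,0]
Step 13: delete ubj at [6, 22] -> counters=[0,0,0,0,0,0,0,0,2,0,0,0,0,0,0,0,0,1,0,0,0,0,0,0,0,0,0,0,0,4,0,0,0,0,0,3,0,0,0,0,0,0,0,0,0,0]
Step 14: insert cit at [29, 35] -> counters=[0,0,0,0,0,0,0,0,2,0,0,0,0,0,0,0,0,1,0,0,0,0,0,0,0,0,0,0,0,5,0,0,0,0,0,4,0,0,0,0,0,0,0,0,0,0]
Step 15: delete suf at [8, 29] -> counters=[0,0,0,0,0,0,0,0,1,0,0,0,0,0,0,0,0,1,0,0,0,0,0,0,0,0,0,0,0,4,0,0,0,0,0,4,0,0,0,0,0,0,0,0,0,0]
Step 16: delete cit at [29, 35] -> counters=[0,0,0,0,0,0,0,0,1,0,0,0,0,0,0,0,0,1,0,0,0,0,0,0,0,0,0,0,0,3,0,0,0,0,0,3,0,0,0,0,0,0,0,0,0,0]
Step 17: insert q at [35, 36] -> counters=[0,0,0,0,0,0,0,0,1,0,0,0,0,0,0,0,0,1,0,0,0,0,0,0,0,0,0,0,0,3,0,0,0,0,0,4,1,0,0,0,0,0,0,0,0,0]
Step 18: insert suf at [8, 29] -> counters=[0,0,0,0,0,0,0,0,2,0,0,0,0,0,0,0,0,1,0,0,0,0,0,0,0,0,0,0,0,4,0,0,0,0,0,4,1,0,0,0,0,0,0,0,0,0]
Final counters=[0,0,0,0,0,0,0,0,2,0,0,0,0,0,0,0,0,1,0,0,0,0,0,0,0,0,0,0,0,4,0,0,0,0,0,4,1,0,0,0,0,0,0,0,0,0] -> counters[22]=0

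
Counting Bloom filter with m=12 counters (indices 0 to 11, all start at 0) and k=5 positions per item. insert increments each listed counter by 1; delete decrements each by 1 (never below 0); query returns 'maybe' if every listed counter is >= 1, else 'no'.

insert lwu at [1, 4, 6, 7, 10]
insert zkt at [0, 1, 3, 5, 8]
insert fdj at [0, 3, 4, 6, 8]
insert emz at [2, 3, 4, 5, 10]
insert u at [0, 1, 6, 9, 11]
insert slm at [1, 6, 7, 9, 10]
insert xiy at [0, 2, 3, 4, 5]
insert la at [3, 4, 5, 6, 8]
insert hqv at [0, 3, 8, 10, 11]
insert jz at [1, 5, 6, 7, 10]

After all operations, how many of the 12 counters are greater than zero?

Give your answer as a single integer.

Step 1: insert lwu at [1, 4, 6, 7, 10] -> counters=[0,1,0,0,1,0,1,1,0,0,1,0]
Step 2: insert zkt at [0, 1, 3, 5, 8] -> counters=[1,2,0,1,1,1,1,1,1,0,1,0]
Step 3: insert fdj at [0, 3, 4, 6, 8] -> counters=[2,2,0,2,2,1,2,1,2,0,1,0]
Step 4: insert emz at [2, 3, 4, 5, 10] -> counters=[2,2,1,3,3,2,2,1,2,0,2,0]
Step 5: insert u at [0, 1, 6, 9, 11] -> counters=[3,3,1,3,3,2,3,1,2,1,2,1]
Step 6: insert slm at [1, 6, 7, 9, 10] -> counters=[3,4,1,3,3,2,4,2,2,2,3,1]
Step 7: insert xiy at [0, 2, 3, 4, 5] -> counters=[4,4,2,4,4,3,4,2,2,2,3,1]
Step 8: insert la at [3, 4, 5, 6, 8] -> counters=[4,4,2,5,5,4,5,2,3,2,3,1]
Step 9: insert hqv at [0, 3, 8, 10, 11] -> counters=[5,4,2,6,5,4,5,2,4,2,4,2]
Step 10: insert jz at [1, 5, 6, 7, 10] -> counters=[5,5,2,6,5,5,6,3,4,2,5,2]
Final counters=[5,5,2,6,5,5,6,3,4,2,5,2] -> 12 nonzero

Answer: 12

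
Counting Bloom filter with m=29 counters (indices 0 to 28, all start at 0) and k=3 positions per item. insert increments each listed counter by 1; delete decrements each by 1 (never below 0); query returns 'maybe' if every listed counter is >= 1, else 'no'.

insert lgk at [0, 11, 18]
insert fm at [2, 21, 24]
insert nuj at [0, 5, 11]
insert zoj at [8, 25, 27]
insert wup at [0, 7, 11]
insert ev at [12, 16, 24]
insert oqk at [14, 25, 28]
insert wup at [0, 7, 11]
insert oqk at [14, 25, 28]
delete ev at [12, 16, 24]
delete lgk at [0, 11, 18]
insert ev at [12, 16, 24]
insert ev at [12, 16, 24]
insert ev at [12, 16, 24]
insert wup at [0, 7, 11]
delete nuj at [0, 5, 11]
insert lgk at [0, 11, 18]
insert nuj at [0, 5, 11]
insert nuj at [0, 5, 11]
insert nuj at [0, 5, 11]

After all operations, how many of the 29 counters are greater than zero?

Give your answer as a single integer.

Step 1: insert lgk at [0, 11, 18] -> counters=[1,0,0,0,0,0,0,0,0,0,0,1,0,0,0,0,0,0,1,0,0,0,0,0,0,0,0,0,0]
Step 2: insert fm at [2, 21, 24] -> counters=[1,0,1,0,0,0,0,0,0,0,0,1,0,0,0,0,0,0,1,0,0,1,0,0,1,0,0,0,0]
Step 3: insert nuj at [0, 5, 11] -> counters=[2,0,1,0,0,1,0,0,0,0,0,2,0,0,0,0,0,0,1,0,0,1,0,0,1,0,0,0,0]
Step 4: insert zoj at [8, 25, 27] -> counters=[2,0,1,0,0,1,0,0,1,0,0,2,0,0,0,0,0,0,1,0,0,1,0,0,1,1,0,1,0]
Step 5: insert wup at [0, 7, 11] -> counters=[3,0,1,0,0,1,0,1,1,0,0,3,0,0,0,0,0,0,1,0,0,1,0,0,1,1,0,1,0]
Step 6: insert ev at [12, 16, 24] -> counters=[3,0,1,0,0,1,0,1,1,0,0,3,1,0,0,0,1,0,1,0,0,1,0,0,2,1,0,1,0]
Step 7: insert oqk at [14, 25, 28] -> counters=[3,0,1,0,0,1,0,1,1,0,0,3,1,0,1,0,1,0,1,0,0,1,0,0,2,2,0,1,1]
Step 8: insert wup at [0, 7, 11] -> counters=[4,0,1,0,0,1,0,2,1,0,0,4,1,0,1,0,1,0,1,0,0,1,0,0,2,2,0,1,1]
Step 9: insert oqk at [14, 25, 28] -> counters=[4,0,1,0,0,1,0,2,1,0,0,4,1,0,2,0,1,0,1,0,0,1,0,0,2,3,0,1,2]
Step 10: delete ev at [12, 16, 24] -> counters=[4,0,1,0,0,1,0,2,1,0,0,4,0,0,2,0,0,0,1,0,0,1,0,0,1,3,0,1,2]
Step 11: delete lgk at [0, 11, 18] -> counters=[3,0,1,0,0,1,0,2,1,0,0,3,0,0,2,0,0,0,0,0,0,1,0,0,1,3,0,1,2]
Step 12: insert ev at [12, 16, 24] -> counters=[3,0,1,0,0,1,0,2,1,0,0,3,1,0,2,0,1,0,0,0,0,1,0,0,2,3,0,1,2]
Step 13: insert ev at [12, 16, 24] -> counters=[3,0,1,0,0,1,0,2,1,0,0,3,2,0,2,0,2,0,0,0,0,1,0,0,3,3,0,1,2]
Step 14: insert ev at [12, 16, 24] -> counters=[3,0,1,0,0,1,0,2,1,0,0,3,3,0,2,0,3,0,0,0,0,1,0,0,4,3,0,1,2]
Step 15: insert wup at [0, 7, 11] -> counters=[4,0,1,0,0,1,0,3,1,0,0,4,3,0,2,0,3,0,0,0,0,1,0,0,4,3,0,1,2]
Step 16: delete nuj at [0, 5, 11] -> counters=[3,0,1,0,0,0,0,3,1,0,0,3,3,0,2,0,3,0,0,0,0,1,0,0,4,3,0,1,2]
Step 17: insert lgk at [0, 11, 18] -> counters=[4,0,1,0,0,0,0,3,1,0,0,4,3,0,2,0,3,0,1,0,0,1,0,0,4,3,0,1,2]
Step 18: insert nuj at [0, 5, 11] -> counters=[5,0,1,0,0,1,0,3,1,0,0,5,3,0,2,0,3,0,1,0,0,1,0,0,4,3,0,1,2]
Step 19: insert nuj at [0, 5, 11] -> counters=[6,0,1,0,0,2,0,3,1,0,0,6,3,0,2,0,3,0,1,0,0,1,0,0,4,3,0,1,2]
Step 20: insert nuj at [0, 5, 11] -> counters=[7,0,1,0,0,3,0,3,1,0,0,7,3,0,2,0,3,0,1,0,0,1,0,0,4,3,0,1,2]
Final counters=[7,0,1,0,0,3,0,3,1,0,0,7,3,0,2,0,3,0,1,0,0,1,0,0,4,3,0,1,2] -> 15 nonzero

Answer: 15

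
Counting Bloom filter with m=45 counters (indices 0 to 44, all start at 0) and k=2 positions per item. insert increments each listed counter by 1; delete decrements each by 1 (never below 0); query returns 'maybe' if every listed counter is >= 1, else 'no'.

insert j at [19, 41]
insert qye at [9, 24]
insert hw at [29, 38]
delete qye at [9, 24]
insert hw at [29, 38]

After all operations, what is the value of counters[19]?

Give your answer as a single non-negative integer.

Step 1: insert j at [19, 41] -> counters=[0,0,0,0,0,0,0,0,0,0,0,0,0,0,0,0,0,0,0,1,0,0,0,0,0,0,0,0,0,0,0,0,0,0,0,0,0,0,0,0,0,1,0,0,0]
Step 2: insert qye at [9, 24] -> counters=[0,0,0,0,0,0,0,0,0,1,0,0,0,0,0,0,0,0,0,1,0,0,0,0,1,0,0,0,0,0,0,0,0,0,0,0,0,0,0,0,0,1,0,0,0]
Step 3: insert hw at [29, 38] -> counters=[0,0,0,0,0,0,0,0,0,1,0,0,0,0,0,0,0,0,0,1,0,0,0,0,1,0,0,0,0,1,0,0,0,0,0,0,0,0,1,0,0,1,0,0,0]
Step 4: delete qye at [9, 24] -> counters=[0,0,0,0,0,0,0,0,0,0,0,0,0,0,0,0,0,0,0,1,0,0,0,0,0,0,0,0,0,1,0,0,0,0,0,0,0,0,1,0,0,1,0,0,0]
Step 5: insert hw at [29, 38] -> counters=[0,0,0,0,0,0,0,0,0,0,0,0,0,0,0,0,0,0,0,1,0,0,0,0,0,0,0,0,0,2,0,0,0,0,0,0,0,0,2,0,0,1,0,0,0]
Final counters=[0,0,0,0,0,0,0,0,0,0,0,0,0,0,0,0,0,0,0,1,0,0,0,0,0,0,0,0,0,2,0,0,0,0,0,0,0,0,2,0,0,1,0,0,0] -> counters[19]=1

Answer: 1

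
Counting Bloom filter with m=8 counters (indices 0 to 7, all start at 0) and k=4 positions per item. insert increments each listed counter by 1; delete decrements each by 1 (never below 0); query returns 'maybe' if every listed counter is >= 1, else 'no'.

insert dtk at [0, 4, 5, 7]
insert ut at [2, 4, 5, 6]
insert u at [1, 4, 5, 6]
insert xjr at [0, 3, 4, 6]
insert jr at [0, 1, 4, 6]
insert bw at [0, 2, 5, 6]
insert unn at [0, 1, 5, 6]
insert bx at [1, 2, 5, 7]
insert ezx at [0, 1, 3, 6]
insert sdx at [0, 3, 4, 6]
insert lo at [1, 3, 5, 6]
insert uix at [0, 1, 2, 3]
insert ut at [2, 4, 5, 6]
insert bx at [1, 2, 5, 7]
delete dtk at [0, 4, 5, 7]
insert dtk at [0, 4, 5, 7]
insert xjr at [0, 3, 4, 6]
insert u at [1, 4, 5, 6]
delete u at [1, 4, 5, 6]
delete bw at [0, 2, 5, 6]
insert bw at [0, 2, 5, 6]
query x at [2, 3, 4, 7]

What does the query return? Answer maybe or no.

Step 1: insert dtk at [0, 4, 5, 7] -> counters=[1,0,0,0,1,1,0,1]
Step 2: insert ut at [2, 4, 5, 6] -> counters=[1,0,1,0,2,2,1,1]
Step 3: insert u at [1, 4, 5, 6] -> counters=[1,1,1,0,3,3,2,1]
Step 4: insert xjr at [0, 3, 4, 6] -> counters=[2,1,1,1,4,3,3,1]
Step 5: insert jr at [0, 1, 4, 6] -> counters=[3,2,1,1,5,3,4,1]
Step 6: insert bw at [0, 2, 5, 6] -> counters=[4,2,2,1,5,4,5,1]
Step 7: insert unn at [0, 1, 5, 6] -> counters=[5,3,2,1,5,5,6,1]
Step 8: insert bx at [1, 2, 5, 7] -> counters=[5,4,3,1,5,6,6,2]
Step 9: insert ezx at [0, 1, 3, 6] -> counters=[6,5,3,2,5,6,7,2]
Step 10: insert sdx at [0, 3, 4, 6] -> counters=[7,5,3,3,6,6,8,2]
Step 11: insert lo at [1, 3, 5, 6] -> counters=[7,6,3,4,6,7,9,2]
Step 12: insert uix at [0, 1, 2, 3] -> counters=[8,7,4,5,6,7,9,2]
Step 13: insert ut at [2, 4, 5, 6] -> counters=[8,7,5,5,7,8,10,2]
Step 14: insert bx at [1, 2, 5, 7] -> counters=[8,8,6,5,7,9,10,3]
Step 15: delete dtk at [0, 4, 5, 7] -> counters=[7,8,6,5,6,8,10,2]
Step 16: insert dtk at [0, 4, 5, 7] -> counters=[8,8,6,5,7,9,10,3]
Step 17: insert xjr at [0, 3, 4, 6] -> counters=[9,8,6,6,8,9,11,3]
Step 18: insert u at [1, 4, 5, 6] -> counters=[9,9,6,6,9,10,12,3]
Step 19: delete u at [1, 4, 5, 6] -> counters=[9,8,6,6,8,9,11,3]
Step 20: delete bw at [0, 2, 5, 6] -> counters=[8,8,5,6,8,8,10,3]
Step 21: insert bw at [0, 2, 5, 6] -> counters=[9,8,6,6,8,9,11,3]
Query x: check counters[2]=6 counters[3]=6 counters[4]=8 counters[7]=3 -> maybe

Answer: maybe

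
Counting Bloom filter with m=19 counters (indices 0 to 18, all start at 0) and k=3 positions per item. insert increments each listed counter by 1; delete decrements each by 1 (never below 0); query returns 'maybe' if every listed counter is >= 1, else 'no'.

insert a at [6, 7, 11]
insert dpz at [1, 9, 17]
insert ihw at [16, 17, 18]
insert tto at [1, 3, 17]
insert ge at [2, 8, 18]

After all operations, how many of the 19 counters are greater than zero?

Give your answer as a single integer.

Step 1: insert a at [6, 7, 11] -> counters=[0,0,0,0,0,0,1,1,0,0,0,1,0,0,0,0,0,0,0]
Step 2: insert dpz at [1, 9, 17] -> counters=[0,1,0,0,0,0,1,1,0,1,0,1,0,0,0,0,0,1,0]
Step 3: insert ihw at [16, 17, 18] -> counters=[0,1,0,0,0,0,1,1,0,1,0,1,0,0,0,0,1,2,1]
Step 4: insert tto at [1, 3, 17] -> counters=[0,2,0,1,0,0,1,1,0,1,0,1,0,0,0,0,1,3,1]
Step 5: insert ge at [2, 8, 18] -> counters=[0,2,1,1,0,0,1,1,1,1,0,1,0,0,0,0,1,3,2]
Final counters=[0,2,1,1,0,0,1,1,1,1,0,1,0,0,0,0,1,3,2] -> 11 nonzero

Answer: 11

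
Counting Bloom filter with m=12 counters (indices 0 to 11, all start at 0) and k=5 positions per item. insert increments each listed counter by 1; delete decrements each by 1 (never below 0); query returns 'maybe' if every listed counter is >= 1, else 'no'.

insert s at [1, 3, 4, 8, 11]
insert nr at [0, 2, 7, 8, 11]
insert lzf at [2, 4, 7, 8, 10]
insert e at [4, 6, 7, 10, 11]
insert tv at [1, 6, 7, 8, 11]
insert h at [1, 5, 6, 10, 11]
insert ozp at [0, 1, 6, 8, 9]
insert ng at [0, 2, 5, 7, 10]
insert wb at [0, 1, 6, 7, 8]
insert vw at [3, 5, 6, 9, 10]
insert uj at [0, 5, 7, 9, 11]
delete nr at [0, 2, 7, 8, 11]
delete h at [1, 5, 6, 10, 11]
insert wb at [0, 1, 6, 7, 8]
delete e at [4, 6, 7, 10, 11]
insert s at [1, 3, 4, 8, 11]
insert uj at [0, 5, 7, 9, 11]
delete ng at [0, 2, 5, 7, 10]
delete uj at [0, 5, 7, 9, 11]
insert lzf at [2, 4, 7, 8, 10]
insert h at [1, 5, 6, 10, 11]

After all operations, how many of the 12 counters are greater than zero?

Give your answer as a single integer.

Answer: 12

Derivation:
Step 1: insert s at [1, 3, 4, 8, 11] -> counters=[0,1,0,1,1,0,0,0,1,0,0,1]
Step 2: insert nr at [0, 2, 7, 8, 11] -> counters=[1,1,1,1,1,0,0,1,2,0,0,2]
Step 3: insert lzf at [2, 4, 7, 8, 10] -> counters=[1,1,2,1,2,0,0,2,3,0,1,2]
Step 4: insert e at [4, 6, 7, 10, 11] -> counters=[1,1,2,1,3,0,1,3,3,0,2,3]
Step 5: insert tv at [1, 6, 7, 8, 11] -> counters=[1,2,2,1,3,0,2,4,4,0,2,4]
Step 6: insert h at [1, 5, 6, 10, 11] -> counters=[1,3,2,1,3,1,3,4,4,0,3,5]
Step 7: insert ozp at [0, 1, 6, 8, 9] -> counters=[2,4,2,1,3,1,4,4,5,1,3,5]
Step 8: insert ng at [0, 2, 5, 7, 10] -> counters=[3,4,3,1,3,2,4,5,5,1,4,5]
Step 9: insert wb at [0, 1, 6, 7, 8] -> counters=[4,5,3,1,3,2,5,6,6,1,4,5]
Step 10: insert vw at [3, 5, 6, 9, 10] -> counters=[4,5,3,2,3,3,6,6,6,2,5,5]
Step 11: insert uj at [0, 5, 7, 9, 11] -> counters=[5,5,3,2,3,4,6,7,6,3,5,6]
Step 12: delete nr at [0, 2, 7, 8, 11] -> counters=[4,5,2,2,3,4,6,6,5,3,5,5]
Step 13: delete h at [1, 5, 6, 10, 11] -> counters=[4,4,2,2,3,3,5,6,5,3,4,4]
Step 14: insert wb at [0, 1, 6, 7, 8] -> counters=[5,5,2,2,3,3,6,7,6,3,4,4]
Step 15: delete e at [4, 6, 7, 10, 11] -> counters=[5,5,2,2,2,3,5,6,6,3,3,3]
Step 16: insert s at [1, 3, 4, 8, 11] -> counters=[5,6,2,3,3,3,5,6,7,3,3,4]
Step 17: insert uj at [0, 5, 7, 9, 11] -> counters=[6,6,2,3,3,4,5,7,7,4,3,5]
Step 18: delete ng at [0, 2, 5, 7, 10] -> counters=[5,6,1,3,3,3,5,6,7,4,2,5]
Step 19: delete uj at [0, 5, 7, 9, 11] -> counters=[4,6,1,3,3,2,5,5,7,3,2,4]
Step 20: insert lzf at [2, 4, 7, 8, 10] -> counters=[4,6,2,3,4,2,5,6,8,3,3,4]
Step 21: insert h at [1, 5, 6, 10, 11] -> counters=[4,7,2,3,4,3,6,6,8,3,4,5]
Final counters=[4,7,2,3,4,3,6,6,8,3,4,5] -> 12 nonzero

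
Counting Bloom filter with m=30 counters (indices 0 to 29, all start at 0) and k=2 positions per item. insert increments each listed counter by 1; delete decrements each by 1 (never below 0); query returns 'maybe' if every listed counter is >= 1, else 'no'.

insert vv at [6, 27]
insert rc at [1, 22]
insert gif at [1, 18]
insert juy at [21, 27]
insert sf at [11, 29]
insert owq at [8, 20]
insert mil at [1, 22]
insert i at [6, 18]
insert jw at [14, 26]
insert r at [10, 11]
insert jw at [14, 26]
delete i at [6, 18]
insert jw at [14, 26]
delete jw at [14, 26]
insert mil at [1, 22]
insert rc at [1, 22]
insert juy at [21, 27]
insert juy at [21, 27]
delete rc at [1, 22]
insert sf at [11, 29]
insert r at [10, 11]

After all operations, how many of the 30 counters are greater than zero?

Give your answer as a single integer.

Step 1: insert vv at [6, 27] -> counters=[0,0,0,0,0,0,1,0,0,0,0,0,0,0,0,0,0,0,0,0,0,0,0,0,0,0,0,1,0,0]
Step 2: insert rc at [1, 22] -> counters=[0,1,0,0,0,0,1,0,0,0,0,0,0,0,0,0,0,0,0,0,0,0,1,0,0,0,0,1,0,0]
Step 3: insert gif at [1, 18] -> counters=[0,2,0,0,0,0,1,0,0,0,0,0,0,0,0,0,0,0,1,0,0,0,1,0,0,0,0,1,0,0]
Step 4: insert juy at [21, 27] -> counters=[0,2,0,0,0,0,1,0,0,0,0,0,0,0,0,0,0,0,1,0,0,1,1,0,0,0,0,2,0,0]
Step 5: insert sf at [11, 29] -> counters=[0,2,0,0,0,0,1,0,0,0,0,1,0,0,0,0,0,0,1,0,0,1,1,0,0,0,0,2,0,1]
Step 6: insert owq at [8, 20] -> counters=[0,2,0,0,0,0,1,0,1,0,0,1,0,0,0,0,0,0,1,0,1,1,1,0,0,0,0,2,0,1]
Step 7: insert mil at [1, 22] -> counters=[0,3,0,0,0,0,1,0,1,0,0,1,0,0,0,0,0,0,1,0,1,1,2,0,0,0,0,2,0,1]
Step 8: insert i at [6, 18] -> counters=[0,3,0,0,0,0,2,0,1,0,0,1,0,0,0,0,0,0,2,0,1,1,2,0,0,0,0,2,0,1]
Step 9: insert jw at [14, 26] -> counters=[0,3,0,0,0,0,2,0,1,0,0,1,0,0,1,0,0,0,2,0,1,1,2,0,0,0,1,2,0,1]
Step 10: insert r at [10, 11] -> counters=[0,3,0,0,0,0,2,0,1,0,1,2,0,0,1,0,0,0,2,0,1,1,2,0,0,0,1,2,0,1]
Step 11: insert jw at [14, 26] -> counters=[0,3,0,0,0,0,2,0,1,0,1,2,0,0,2,0,0,0,2,0,1,1,2,0,0,0,2,2,0,1]
Step 12: delete i at [6, 18] -> counters=[0,3,0,0,0,0,1,0,1,0,1,2,0,0,2,0,0,0,1,0,1,1,2,0,0,0,2,2,0,1]
Step 13: insert jw at [14, 26] -> counters=[0,3,0,0,0,0,1,0,1,0,1,2,0,0,3,0,0,0,1,0,1,1,2,0,0,0,3,2,0,1]
Step 14: delete jw at [14, 26] -> counters=[0,3,0,0,0,0,1,0,1,0,1,2,0,0,2,0,0,0,1,0,1,1,2,0,0,0,2,2,0,1]
Step 15: insert mil at [1, 22] -> counters=[0,4,0,0,0,0,1,0,1,0,1,2,0,0,2,0,0,0,1,0,1,1,3,0,0,0,2,2,0,1]
Step 16: insert rc at [1, 22] -> counters=[0,5,0,0,0,0,1,0,1,0,1,2,0,0,2,0,0,0,1,0,1,1,4,0,0,0,2,2,0,1]
Step 17: insert juy at [21, 27] -> counters=[0,5,0,0,0,0,1,0,1,0,1,2,0,0,2,0,0,0,1,0,1,2,4,0,0,0,2,3,0,1]
Step 18: insert juy at [21, 27] -> counters=[0,5,0,0,0,0,1,0,1,0,1,2,0,0,2,0,0,0,1,0,1,3,4,0,0,0,2,4,0,1]
Step 19: delete rc at [1, 22] -> counters=[0,4,0,0,0,0,1,0,1,0,1,2,0,0,2,0,0,0,1,0,1,3,3,0,0,0,2,4,0,1]
Step 20: insert sf at [11, 29] -> counters=[0,4,0,0,0,0,1,0,1,0,1,3,0,0,2,0,0,0,1,0,1,3,3,0,0,0,2,4,0,2]
Step 21: insert r at [10, 11] -> counters=[0,4,0,0,0,0,1,0,1,0,2,4,0,0,2,0,0,0,1,0,1,3,3,0,0,0,2,4,0,2]
Final counters=[0,4,0,0,0,0,1,0,1,0,2,4,0,0,2,0,0,0,1,0,1,3,3,0,0,0,2,4,0,2] -> 13 nonzero

Answer: 13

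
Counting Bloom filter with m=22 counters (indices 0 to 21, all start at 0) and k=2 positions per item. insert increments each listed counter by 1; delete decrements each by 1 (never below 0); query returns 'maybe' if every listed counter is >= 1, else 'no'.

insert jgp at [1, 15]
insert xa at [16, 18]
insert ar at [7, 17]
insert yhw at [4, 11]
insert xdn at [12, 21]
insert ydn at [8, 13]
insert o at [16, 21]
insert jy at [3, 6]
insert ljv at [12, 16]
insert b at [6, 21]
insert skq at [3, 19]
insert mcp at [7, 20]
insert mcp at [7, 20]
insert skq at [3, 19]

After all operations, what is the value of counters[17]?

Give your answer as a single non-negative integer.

Answer: 1

Derivation:
Step 1: insert jgp at [1, 15] -> counters=[0,1,0,0,0,0,0,0,0,0,0,0,0,0,0,1,0,0,0,0,0,0]
Step 2: insert xa at [16, 18] -> counters=[0,1,0,0,0,0,0,0,0,0,0,0,0,0,0,1,1,0,1,0,0,0]
Step 3: insert ar at [7, 17] -> counters=[0,1,0,0,0,0,0,1,0,0,0,0,0,0,0,1,1,1,1,0,0,0]
Step 4: insert yhw at [4, 11] -> counters=[0,1,0,0,1,0,0,1,0,0,0,1,0,0,0,1,1,1,1,0,0,0]
Step 5: insert xdn at [12, 21] -> counters=[0,1,0,0,1,0,0,1,0,0,0,1,1,0,0,1,1,1,1,0,0,1]
Step 6: insert ydn at [8, 13] -> counters=[0,1,0,0,1,0,0,1,1,0,0,1,1,1,0,1,1,1,1,0,0,1]
Step 7: insert o at [16, 21] -> counters=[0,1,0,0,1,0,0,1,1,0,0,1,1,1,0,1,2,1,1,0,0,2]
Step 8: insert jy at [3, 6] -> counters=[0,1,0,1,1,0,1,1,1,0,0,1,1,1,0,1,2,1,1,0,0,2]
Step 9: insert ljv at [12, 16] -> counters=[0,1,0,1,1,0,1,1,1,0,0,1,2,1,0,1,3,1,1,0,0,2]
Step 10: insert b at [6, 21] -> counters=[0,1,0,1,1,0,2,1,1,0,0,1,2,1,0,1,3,1,1,0,0,3]
Step 11: insert skq at [3, 19] -> counters=[0,1,0,2,1,0,2,1,1,0,0,1,2,1,0,1,3,1,1,1,0,3]
Step 12: insert mcp at [7, 20] -> counters=[0,1,0,2,1,0,2,2,1,0,0,1,2,1,0,1,3,1,1,1,1,3]
Step 13: insert mcp at [7, 20] -> counters=[0,1,0,2,1,0,2,3,1,0,0,1,2,1,0,1,3,1,1,1,2,3]
Step 14: insert skq at [3, 19] -> counters=[0,1,0,3,1,0,2,3,1,0,0,1,2,1,0,1,3,1,1,2,2,3]
Final counters=[0,1,0,3,1,0,2,3,1,0,0,1,2,1,0,1,3,1,1,2,2,3] -> counters[17]=1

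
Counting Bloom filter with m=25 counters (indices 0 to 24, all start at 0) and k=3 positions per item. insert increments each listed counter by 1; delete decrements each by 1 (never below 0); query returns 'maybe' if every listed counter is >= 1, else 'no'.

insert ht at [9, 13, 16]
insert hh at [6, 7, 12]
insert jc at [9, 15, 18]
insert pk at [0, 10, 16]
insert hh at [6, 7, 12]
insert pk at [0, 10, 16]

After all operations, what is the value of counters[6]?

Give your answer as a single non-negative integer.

Step 1: insert ht at [9, 13, 16] -> counters=[0,0,0,0,0,0,0,0,0,1,0,0,0,1,0,0,1,0,0,0,0,0,0,0,0]
Step 2: insert hh at [6, 7, 12] -> counters=[0,0,0,0,0,0,1,1,0,1,0,0,1,1,0,0,1,0,0,0,0,0,0,0,0]
Step 3: insert jc at [9, 15, 18] -> counters=[0,0,0,0,0,0,1,1,0,2,0,0,1,1,0,1,1,0,1,0,0,0,0,0,0]
Step 4: insert pk at [0, 10, 16] -> counters=[1,0,0,0,0,0,1,1,0,2,1,0,1,1,0,1,2,0,1,0,0,0,0,0,0]
Step 5: insert hh at [6, 7, 12] -> counters=[1,0,0,0,0,0,2,2,0,2,1,0,2,1,0,1,2,0,1,0,0,0,0,0,0]
Step 6: insert pk at [0, 10, 16] -> counters=[2,0,0,0,0,0,2,2,0,2,2,0,2,1,0,1,3,0,1,0,0,0,0,0,0]
Final counters=[2,0,0,0,0,0,2,2,0,2,2,0,2,1,0,1,3,0,1,0,0,0,0,0,0] -> counters[6]=2

Answer: 2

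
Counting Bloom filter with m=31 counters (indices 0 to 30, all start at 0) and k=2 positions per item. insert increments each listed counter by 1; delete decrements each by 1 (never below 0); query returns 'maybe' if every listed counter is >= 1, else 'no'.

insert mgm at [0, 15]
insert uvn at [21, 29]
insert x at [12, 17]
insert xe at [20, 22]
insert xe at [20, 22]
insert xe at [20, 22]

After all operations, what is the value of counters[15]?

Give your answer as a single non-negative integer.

Step 1: insert mgm at [0, 15] -> counters=[1,0,0,0,0,0,0,0,0,0,0,0,0,0,0,1,0,0,0,0,0,0,0,0,0,0,0,0,0,0,0]
Step 2: insert uvn at [21, 29] -> counters=[1,0,0,0,0,0,0,0,0,0,0,0,0,0,0,1,0,0,0,0,0,1,0,0,0,0,0,0,0,1,0]
Step 3: insert x at [12, 17] -> counters=[1,0,0,0,0,0,0,0,0,0,0,0,1,0,0,1,0,1,0,0,0,1,0,0,0,0,0,0,0,1,0]
Step 4: insert xe at [20, 22] -> counters=[1,0,0,0,0,0,0,0,0,0,0,0,1,0,0,1,0,1,0,0,1,1,1,0,0,0,0,0,0,1,0]
Step 5: insert xe at [20, 22] -> counters=[1,0,0,0,0,0,0,0,0,0,0,0,1,0,0,1,0,1,0,0,2,1,2,0,0,0,0,0,0,1,0]
Step 6: insert xe at [20, 22] -> counters=[1,0,0,0,0,0,0,0,0,0,0,0,1,0,0,1,0,1,0,0,3,1,3,0,0,0,0,0,0,1,0]
Final counters=[1,0,0,0,0,0,0,0,0,0,0,0,1,0,0,1,0,1,0,0,3,1,3,0,0,0,0,0,0,1,0] -> counters[15]=1

Answer: 1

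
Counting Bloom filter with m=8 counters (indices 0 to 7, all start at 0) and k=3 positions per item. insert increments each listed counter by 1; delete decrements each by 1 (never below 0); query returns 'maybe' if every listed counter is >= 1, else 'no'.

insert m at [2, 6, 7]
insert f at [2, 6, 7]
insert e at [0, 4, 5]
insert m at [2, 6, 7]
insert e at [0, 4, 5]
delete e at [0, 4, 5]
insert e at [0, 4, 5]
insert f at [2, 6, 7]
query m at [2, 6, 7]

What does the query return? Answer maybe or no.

Step 1: insert m at [2, 6, 7] -> counters=[0,0,1,0,0,0,1,1]
Step 2: insert f at [2, 6, 7] -> counters=[0,0,2,0,0,0,2,2]
Step 3: insert e at [0, 4, 5] -> counters=[1,0,2,0,1,1,2,2]
Step 4: insert m at [2, 6, 7] -> counters=[1,0,3,0,1,1,3,3]
Step 5: insert e at [0, 4, 5] -> counters=[2,0,3,0,2,2,3,3]
Step 6: delete e at [0, 4, 5] -> counters=[1,0,3,0,1,1,3,3]
Step 7: insert e at [0, 4, 5] -> counters=[2,0,3,0,2,2,3,3]
Step 8: insert f at [2, 6, 7] -> counters=[2,0,4,0,2,2,4,4]
Query m: check counters[2]=4 counters[6]=4 counters[7]=4 -> maybe

Answer: maybe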